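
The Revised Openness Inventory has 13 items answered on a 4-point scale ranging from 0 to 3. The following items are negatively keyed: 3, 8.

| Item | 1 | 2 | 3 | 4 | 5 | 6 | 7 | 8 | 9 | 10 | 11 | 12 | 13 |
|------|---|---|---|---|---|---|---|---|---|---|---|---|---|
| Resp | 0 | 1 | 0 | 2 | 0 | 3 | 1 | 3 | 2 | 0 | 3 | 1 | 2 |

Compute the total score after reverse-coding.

18

Reverse-coded items (reverse-coded value = 3 − response):
  item 3: 3 − 0 = 3
  item 8: 3 − 3 = 0
After reverse-coding: 0, 1, 3, 2, 0, 3, 1, 0, 2, 0, 3, 1, 2
Total = 0 + 1 + 3 + 2 + 0 + 3 + 1 + 0 + 2 + 0 + 3 + 1 + 2 = 18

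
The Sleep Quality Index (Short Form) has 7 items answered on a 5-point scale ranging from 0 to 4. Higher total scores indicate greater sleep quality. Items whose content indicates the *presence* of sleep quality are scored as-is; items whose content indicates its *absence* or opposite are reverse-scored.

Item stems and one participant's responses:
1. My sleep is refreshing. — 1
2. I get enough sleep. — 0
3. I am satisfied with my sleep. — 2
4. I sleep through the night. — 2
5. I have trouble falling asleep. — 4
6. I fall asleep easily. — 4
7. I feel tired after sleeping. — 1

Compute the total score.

Items 5, 7 describe the absence/opposite of sleep quality → reverse-score.
on a 0–4 scale, reversed = 4 − raw.
  item 1: 1
  item 2: 0
  item 3: 2
  item 4: 2
  item 5: 4 − 4 = 0
  item 6: 4
  item 7: 4 − 1 = 3
Total = 1 + 0 + 2 + 2 + 0 + 4 + 3 = 12

12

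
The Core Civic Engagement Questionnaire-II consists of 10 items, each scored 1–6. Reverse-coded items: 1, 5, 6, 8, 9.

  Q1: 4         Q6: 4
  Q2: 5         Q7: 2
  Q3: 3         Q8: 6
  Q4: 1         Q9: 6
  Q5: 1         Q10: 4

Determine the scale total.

29

Reversing items 1, 5, 6, 8 and 9 with 7 − raw:
Total = (7−4) + 5 + 3 + 1 + (7−1) + (7−4) + 2 + (7−6) + (7−6) + 4
      = 3 + 5 + 3 + 1 + 6 + 3 + 2 + 1 + 1 + 4 = 29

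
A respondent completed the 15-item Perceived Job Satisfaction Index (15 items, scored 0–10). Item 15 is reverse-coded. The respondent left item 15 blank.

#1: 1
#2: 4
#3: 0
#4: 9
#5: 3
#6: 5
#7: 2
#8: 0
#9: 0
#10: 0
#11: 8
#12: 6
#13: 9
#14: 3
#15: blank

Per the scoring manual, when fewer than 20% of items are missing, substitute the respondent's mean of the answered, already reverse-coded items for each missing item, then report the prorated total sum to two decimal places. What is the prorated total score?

53.57

Reverse-coded (reversed = (0+10) − raw = 10 − raw):
Completed scored items (14 of 15): 1, 4, 0, 9, 3, 5, 2, 0, 0, 0, 8, 6, 9, 3; sum = 50.
Person mean = 50 / 14 ≈ 3.5714
Prorated total = (50 / 14) × 15 = 53.57 (to 2 dp)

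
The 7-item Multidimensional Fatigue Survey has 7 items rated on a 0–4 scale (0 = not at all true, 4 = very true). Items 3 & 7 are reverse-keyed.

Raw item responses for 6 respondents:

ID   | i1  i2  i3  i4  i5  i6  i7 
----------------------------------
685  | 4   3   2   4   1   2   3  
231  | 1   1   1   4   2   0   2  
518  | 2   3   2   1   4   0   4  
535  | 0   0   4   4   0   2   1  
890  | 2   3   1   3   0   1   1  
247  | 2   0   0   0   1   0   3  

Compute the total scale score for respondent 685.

17

Respondent 685 raw: 4, 3, 2, 4, 1, 2, 3.
Reverse-coded (reversed = (0+4) − raw = 4 − raw):
  item 1: 4
  item 2: 3
  item 3: 4 − 2 = 2
  item 4: 4
  item 5: 1
  item 6: 2
  item 7: 4 − 3 = 1
Sum = 4 + 3 + 2 + 4 + 1 + 2 + 1 = 17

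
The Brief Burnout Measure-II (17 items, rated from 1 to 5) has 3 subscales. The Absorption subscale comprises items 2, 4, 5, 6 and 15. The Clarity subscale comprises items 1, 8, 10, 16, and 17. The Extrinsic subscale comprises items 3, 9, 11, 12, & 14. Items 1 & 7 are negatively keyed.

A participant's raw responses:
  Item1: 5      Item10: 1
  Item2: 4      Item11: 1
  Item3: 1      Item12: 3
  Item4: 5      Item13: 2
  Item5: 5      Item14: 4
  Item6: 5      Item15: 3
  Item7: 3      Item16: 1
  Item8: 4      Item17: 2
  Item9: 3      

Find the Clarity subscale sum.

9

Clarity items: 1, 8, 10, 16, 17.
Of these, item 1 is negatively keyed; on a 1–5 scale, reversed = 6 − raw.
  item 1: 6 − 5 = 1
  item 8: 4
  item 10: 1
  item 16: 1
  item 17: 2
Sum = 1 + 4 + 1 + 1 + 2 = 9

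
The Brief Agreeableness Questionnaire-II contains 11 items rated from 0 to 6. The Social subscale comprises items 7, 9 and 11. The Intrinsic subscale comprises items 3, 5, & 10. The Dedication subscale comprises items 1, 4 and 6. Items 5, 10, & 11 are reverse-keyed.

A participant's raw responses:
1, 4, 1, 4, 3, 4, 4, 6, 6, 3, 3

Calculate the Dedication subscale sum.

Dedication items: 1, 4, 6.
  item 1: 1
  item 4: 4
  item 6: 4
Sum = 1 + 4 + 4 = 9

9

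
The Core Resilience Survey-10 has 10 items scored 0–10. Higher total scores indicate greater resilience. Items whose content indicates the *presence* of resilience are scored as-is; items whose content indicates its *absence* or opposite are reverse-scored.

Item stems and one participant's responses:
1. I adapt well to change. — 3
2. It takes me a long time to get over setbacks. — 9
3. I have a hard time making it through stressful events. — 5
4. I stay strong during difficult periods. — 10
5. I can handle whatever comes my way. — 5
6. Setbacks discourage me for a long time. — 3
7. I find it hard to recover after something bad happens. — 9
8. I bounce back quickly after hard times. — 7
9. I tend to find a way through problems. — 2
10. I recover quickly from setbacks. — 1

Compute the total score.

42

Items 2, 3, 6, 7 describe the absence/opposite of resilience → reverse-score.
on a 0–10 scale, reversed = 10 − raw.
  item 1: 3
  item 2: 10 − 9 = 1
  item 3: 10 − 5 = 5
  item 4: 10
  item 5: 5
  item 6: 10 − 3 = 7
  item 7: 10 − 9 = 1
  item 8: 7
  item 9: 2
  item 10: 1
Total = 3 + 1 + 5 + 10 + 5 + 7 + 1 + 7 + 2 + 1 = 42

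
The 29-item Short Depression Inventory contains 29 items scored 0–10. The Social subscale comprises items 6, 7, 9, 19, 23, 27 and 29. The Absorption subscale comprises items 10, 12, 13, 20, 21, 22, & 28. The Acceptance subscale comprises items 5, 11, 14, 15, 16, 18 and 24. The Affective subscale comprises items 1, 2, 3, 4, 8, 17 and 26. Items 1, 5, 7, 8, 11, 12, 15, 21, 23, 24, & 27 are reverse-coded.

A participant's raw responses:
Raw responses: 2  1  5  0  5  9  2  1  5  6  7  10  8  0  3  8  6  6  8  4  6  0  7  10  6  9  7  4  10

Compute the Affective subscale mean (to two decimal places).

5.43

Affective items: 1, 2, 3, 4, 8, 17, 26.
Of these, items 1 and 8 are reverse-coded; reverse-coded value = 10 − response.
  item 1: 10 − 2 = 8
  item 2: 1
  item 3: 5
  item 4: 0
  item 8: 10 − 1 = 9
  item 17: 6
  item 26: 9
Sum = 8 + 1 + 5 + 0 + 9 + 6 + 9 = 38
Mean = 38 / 7 = 5.43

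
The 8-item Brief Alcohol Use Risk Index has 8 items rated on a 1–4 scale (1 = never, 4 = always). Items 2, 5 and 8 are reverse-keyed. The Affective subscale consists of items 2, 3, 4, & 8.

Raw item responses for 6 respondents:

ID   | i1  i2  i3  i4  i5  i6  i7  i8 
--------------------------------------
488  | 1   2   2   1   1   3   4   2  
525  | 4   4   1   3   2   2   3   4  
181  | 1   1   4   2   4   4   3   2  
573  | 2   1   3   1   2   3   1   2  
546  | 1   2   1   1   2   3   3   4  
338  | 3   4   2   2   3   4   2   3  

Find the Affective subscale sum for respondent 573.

11

Respondent 573 raw: 2, 1, 3, 1, 2, 3, 1, 2.
Affective items: 2, 3, 4, 8.
Reverse-coded (reversed = (1+4) − raw = 5 − raw):
  item 2: 5 − 1 = 4
  item 3: 3
  item 4: 1
  item 8: 5 − 2 = 3
Sum = 4 + 3 + 1 + 3 = 11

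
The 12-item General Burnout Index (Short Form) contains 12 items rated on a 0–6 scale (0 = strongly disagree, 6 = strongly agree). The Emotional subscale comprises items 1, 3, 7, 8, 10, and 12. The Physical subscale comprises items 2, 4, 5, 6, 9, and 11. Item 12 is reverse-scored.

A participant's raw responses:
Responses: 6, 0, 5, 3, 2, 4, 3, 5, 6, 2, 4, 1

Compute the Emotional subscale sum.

26

Emotional items: 1, 3, 7, 8, 10, 12.
Of these, item 12 is reverse-scored; reverse-coded value = 6 − response.
  item 1: 6
  item 3: 5
  item 7: 3
  item 8: 5
  item 10: 2
  item 12: 6 − 1 = 5
Sum = 6 + 5 + 3 + 5 + 2 + 5 = 26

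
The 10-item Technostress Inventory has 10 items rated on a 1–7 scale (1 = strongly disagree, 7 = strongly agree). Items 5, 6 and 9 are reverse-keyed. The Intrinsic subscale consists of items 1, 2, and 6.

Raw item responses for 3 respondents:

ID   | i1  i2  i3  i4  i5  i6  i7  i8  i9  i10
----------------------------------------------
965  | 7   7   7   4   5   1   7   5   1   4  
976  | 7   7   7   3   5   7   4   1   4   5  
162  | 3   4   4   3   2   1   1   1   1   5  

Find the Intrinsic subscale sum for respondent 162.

Respondent 162 raw: 3, 4, 4, 3, 2, 1, 1, 1, 1, 5.
Intrinsic items: 1, 2, 6.
Reverse-coded (on a 1–7 scale, reversed = 8 − raw):
  item 1: 3
  item 2: 4
  item 6: 8 − 1 = 7
Sum = 3 + 4 + 7 = 14

14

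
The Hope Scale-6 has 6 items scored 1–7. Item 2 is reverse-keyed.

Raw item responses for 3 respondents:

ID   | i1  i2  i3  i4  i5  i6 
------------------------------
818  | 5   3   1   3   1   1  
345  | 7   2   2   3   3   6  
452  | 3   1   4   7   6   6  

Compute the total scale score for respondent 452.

33

Respondent 452 raw: 3, 1, 4, 7, 6, 6.
Reverse-coded (reverse-coded value = 8 − response):
  item 1: 3
  item 2: 8 − 1 = 7
  item 3: 4
  item 4: 7
  item 5: 6
  item 6: 6
Sum = 3 + 7 + 4 + 7 + 6 + 6 = 33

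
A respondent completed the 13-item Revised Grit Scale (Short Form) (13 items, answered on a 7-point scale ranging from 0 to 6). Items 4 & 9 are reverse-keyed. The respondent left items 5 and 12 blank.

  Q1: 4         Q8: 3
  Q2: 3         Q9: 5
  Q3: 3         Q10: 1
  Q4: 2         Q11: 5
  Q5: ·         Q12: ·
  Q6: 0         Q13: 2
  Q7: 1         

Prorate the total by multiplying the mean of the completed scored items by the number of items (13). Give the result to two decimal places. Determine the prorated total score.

Reverse-coded (reversed = (0+6) − raw = 6 − raw):
  item 4: 6 − 2 = 4
  item 9: 6 − 5 = 1
Completed scored items (11 of 13): 4, 3, 3, 4, 0, 1, 3, 1, 1, 5, 2; sum = 27.
Person mean = 27 / 11 ≈ 2.4545
Prorated total = (27 / 11) × 13 = 31.91 (to 2 dp)

31.91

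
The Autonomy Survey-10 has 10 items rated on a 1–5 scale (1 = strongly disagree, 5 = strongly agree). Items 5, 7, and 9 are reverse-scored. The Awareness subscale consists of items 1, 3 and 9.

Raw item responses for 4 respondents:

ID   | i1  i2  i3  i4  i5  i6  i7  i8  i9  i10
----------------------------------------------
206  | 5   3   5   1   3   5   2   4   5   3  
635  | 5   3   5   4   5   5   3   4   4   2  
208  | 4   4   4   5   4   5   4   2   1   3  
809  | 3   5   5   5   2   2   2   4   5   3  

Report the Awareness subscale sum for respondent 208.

13

Respondent 208 raw: 4, 4, 4, 5, 4, 5, 4, 2, 1, 3.
Awareness items: 1, 3, 9.
Reverse-coded (reverse-coded value = 6 − response):
  item 1: 4
  item 3: 4
  item 9: 6 − 1 = 5
Sum = 4 + 4 + 5 = 13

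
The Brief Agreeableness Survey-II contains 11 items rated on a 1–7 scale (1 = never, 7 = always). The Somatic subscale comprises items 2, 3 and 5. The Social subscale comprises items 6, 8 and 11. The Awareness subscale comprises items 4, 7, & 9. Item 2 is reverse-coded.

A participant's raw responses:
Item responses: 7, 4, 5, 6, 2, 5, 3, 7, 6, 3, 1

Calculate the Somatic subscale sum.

11

Somatic items: 2, 3, 5.
Of these, item 2 is reverse-coded; reverse-coded value = 8 − response.
  item 2: 8 − 4 = 4
  item 3: 5
  item 5: 2
Sum = 4 + 5 + 2 = 11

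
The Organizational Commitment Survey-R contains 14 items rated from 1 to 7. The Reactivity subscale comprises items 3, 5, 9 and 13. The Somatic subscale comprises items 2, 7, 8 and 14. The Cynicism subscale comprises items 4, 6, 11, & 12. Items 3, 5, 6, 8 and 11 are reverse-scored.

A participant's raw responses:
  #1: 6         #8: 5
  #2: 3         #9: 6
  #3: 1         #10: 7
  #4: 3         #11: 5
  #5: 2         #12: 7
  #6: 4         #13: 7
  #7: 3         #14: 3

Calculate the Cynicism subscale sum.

17

Cynicism items: 4, 6, 11, 12.
Of these, items 6 and 11 are reverse-scored; reverse-coded value = 8 − response.
  item 4: 3
  item 6: 8 − 4 = 4
  item 11: 8 − 5 = 3
  item 12: 7
Sum = 3 + 4 + 3 + 7 = 17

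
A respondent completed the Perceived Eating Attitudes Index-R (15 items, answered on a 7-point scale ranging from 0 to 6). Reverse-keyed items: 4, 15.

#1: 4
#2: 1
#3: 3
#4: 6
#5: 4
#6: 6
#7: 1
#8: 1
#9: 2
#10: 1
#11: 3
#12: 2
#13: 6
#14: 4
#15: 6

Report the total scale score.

38

Reversing items 4 and 15 with 6 − raw:
Total = 4 + 1 + 3 + (6−6) + 4 + 6 + 1 + 1 + 2 + 1 + 3 + 2 + 6 + 4 + (6−6)
      = 4 + 1 + 3 + 0 + 4 + 6 + 1 + 1 + 2 + 1 + 3 + 2 + 6 + 4 + 0 = 38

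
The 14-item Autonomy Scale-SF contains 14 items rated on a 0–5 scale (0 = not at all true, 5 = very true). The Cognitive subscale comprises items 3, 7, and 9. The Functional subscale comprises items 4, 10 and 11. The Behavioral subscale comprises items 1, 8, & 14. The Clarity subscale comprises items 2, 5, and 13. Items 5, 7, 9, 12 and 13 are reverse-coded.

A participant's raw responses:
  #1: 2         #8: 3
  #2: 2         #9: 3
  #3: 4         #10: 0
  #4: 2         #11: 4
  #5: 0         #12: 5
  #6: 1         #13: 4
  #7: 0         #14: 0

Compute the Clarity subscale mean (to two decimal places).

2.67

Clarity items: 2, 5, 13.
Of these, items 5 & 13 are reverse-coded; reversed = (0+5) − raw = 5 − raw.
  item 2: 2
  item 5: 5 − 0 = 5
  item 13: 5 − 4 = 1
Sum = 2 + 5 + 1 = 8
Mean = 8 / 3 = 2.67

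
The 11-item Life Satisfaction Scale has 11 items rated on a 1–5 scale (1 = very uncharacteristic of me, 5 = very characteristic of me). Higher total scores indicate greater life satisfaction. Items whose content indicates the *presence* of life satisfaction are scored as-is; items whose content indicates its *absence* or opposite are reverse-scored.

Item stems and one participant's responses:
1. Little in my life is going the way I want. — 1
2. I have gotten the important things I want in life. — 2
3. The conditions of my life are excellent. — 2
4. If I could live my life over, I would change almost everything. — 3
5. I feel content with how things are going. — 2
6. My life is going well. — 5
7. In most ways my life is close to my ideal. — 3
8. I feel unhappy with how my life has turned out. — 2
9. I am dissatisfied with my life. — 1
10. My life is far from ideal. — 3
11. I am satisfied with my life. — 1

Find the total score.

35

Items 1, 4, 8, 9, 10 describe the absence/opposite of life satisfaction → reverse-score.
reversed = (1+5) − raw = 6 − raw.
  item 1: 6 − 1 = 5
  item 2: 2
  item 3: 2
  item 4: 6 − 3 = 3
  item 5: 2
  item 6: 5
  item 7: 3
  item 8: 6 − 2 = 4
  item 9: 6 − 1 = 5
  item 10: 6 − 3 = 3
  item 11: 1
Total = 5 + 2 + 2 + 3 + 2 + 5 + 3 + 4 + 5 + 3 + 1 = 35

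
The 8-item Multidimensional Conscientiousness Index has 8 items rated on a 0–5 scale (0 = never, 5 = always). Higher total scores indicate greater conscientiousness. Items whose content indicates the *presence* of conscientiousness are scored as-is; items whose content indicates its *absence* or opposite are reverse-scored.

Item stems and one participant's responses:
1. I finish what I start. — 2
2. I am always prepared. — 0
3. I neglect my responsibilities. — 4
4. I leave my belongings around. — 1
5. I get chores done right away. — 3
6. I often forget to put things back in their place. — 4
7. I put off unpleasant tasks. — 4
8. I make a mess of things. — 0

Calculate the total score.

Items 3, 4, 6, 7, 8 describe the absence/opposite of conscientiousness → reverse-score.
reversed = (0+5) − raw = 5 − raw.
  item 1: 2
  item 2: 0
  item 3: 5 − 4 = 1
  item 4: 5 − 1 = 4
  item 5: 3
  item 6: 5 − 4 = 1
  item 7: 5 − 4 = 1
  item 8: 5 − 0 = 5
Total = 2 + 0 + 1 + 4 + 3 + 1 + 1 + 5 = 17

17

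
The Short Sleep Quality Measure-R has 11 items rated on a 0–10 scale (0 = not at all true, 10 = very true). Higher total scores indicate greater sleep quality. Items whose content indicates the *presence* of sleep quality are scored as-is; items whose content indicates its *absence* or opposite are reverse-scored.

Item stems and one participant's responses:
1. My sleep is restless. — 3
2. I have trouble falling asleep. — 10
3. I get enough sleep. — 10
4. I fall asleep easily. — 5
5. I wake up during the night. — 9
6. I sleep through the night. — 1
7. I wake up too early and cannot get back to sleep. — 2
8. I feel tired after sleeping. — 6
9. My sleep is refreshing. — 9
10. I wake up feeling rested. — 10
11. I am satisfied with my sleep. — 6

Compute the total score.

Items 1, 2, 5, 7, 8 describe the absence/opposite of sleep quality → reverse-score.
on a 0–10 scale, reversed = 10 − raw.
  item 1: 10 − 3 = 7
  item 2: 10 − 10 = 0
  item 3: 10
  item 4: 5
  item 5: 10 − 9 = 1
  item 6: 1
  item 7: 10 − 2 = 8
  item 8: 10 − 6 = 4
  item 9: 9
  item 10: 10
  item 11: 6
Total = 7 + 0 + 10 + 5 + 1 + 1 + 8 + 4 + 9 + 10 + 6 = 61

61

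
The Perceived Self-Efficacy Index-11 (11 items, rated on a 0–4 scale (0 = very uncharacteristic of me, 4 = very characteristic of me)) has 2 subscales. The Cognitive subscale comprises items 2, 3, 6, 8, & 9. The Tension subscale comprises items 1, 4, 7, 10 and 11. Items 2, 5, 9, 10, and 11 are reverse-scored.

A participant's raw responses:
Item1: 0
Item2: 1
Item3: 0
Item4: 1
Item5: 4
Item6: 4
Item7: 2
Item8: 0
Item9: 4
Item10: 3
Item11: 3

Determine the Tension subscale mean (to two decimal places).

Tension items: 1, 4, 7, 10, 11.
Of these, items 10 & 11 are reverse-scored; reversed = (0+4) − raw = 4 − raw.
  item 1: 0
  item 4: 1
  item 7: 2
  item 10: 4 − 3 = 1
  item 11: 4 − 3 = 1
Sum = 0 + 1 + 2 + 1 + 1 = 5
Mean = 5 / 5 = 1.00

1.00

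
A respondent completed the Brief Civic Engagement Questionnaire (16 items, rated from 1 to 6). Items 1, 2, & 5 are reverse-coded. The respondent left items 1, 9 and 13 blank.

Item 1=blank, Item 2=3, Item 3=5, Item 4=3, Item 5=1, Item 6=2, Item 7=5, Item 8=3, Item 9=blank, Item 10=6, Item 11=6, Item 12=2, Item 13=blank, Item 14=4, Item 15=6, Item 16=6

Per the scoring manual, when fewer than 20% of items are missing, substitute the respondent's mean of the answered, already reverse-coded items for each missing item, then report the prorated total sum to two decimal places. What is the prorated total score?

71.38

Reverse-coded (on a 1–6 scale, reversed = 7 − raw):
  item 2: 7 − 3 = 4
  item 5: 7 − 1 = 6
Completed scored items (13 of 16): 4, 5, 3, 6, 2, 5, 3, 6, 6, 2, 4, 6, 6; sum = 58.
Person mean = 58 / 13 ≈ 4.4615
Prorated total = (58 / 13) × 16 = 71.38 (to 2 dp)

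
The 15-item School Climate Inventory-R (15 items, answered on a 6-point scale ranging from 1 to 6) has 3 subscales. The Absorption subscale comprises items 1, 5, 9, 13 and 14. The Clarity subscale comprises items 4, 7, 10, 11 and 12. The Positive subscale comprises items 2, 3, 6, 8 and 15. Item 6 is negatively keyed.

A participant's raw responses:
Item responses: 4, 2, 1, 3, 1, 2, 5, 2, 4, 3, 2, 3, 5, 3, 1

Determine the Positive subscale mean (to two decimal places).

Positive items: 2, 3, 6, 8, 15.
Of these, item 6 is negatively keyed; reversed = (1+6) − raw = 7 − raw.
  item 2: 2
  item 3: 1
  item 6: 7 − 2 = 5
  item 8: 2
  item 15: 1
Sum = 2 + 1 + 5 + 2 + 1 = 11
Mean = 11 / 5 = 2.20

2.20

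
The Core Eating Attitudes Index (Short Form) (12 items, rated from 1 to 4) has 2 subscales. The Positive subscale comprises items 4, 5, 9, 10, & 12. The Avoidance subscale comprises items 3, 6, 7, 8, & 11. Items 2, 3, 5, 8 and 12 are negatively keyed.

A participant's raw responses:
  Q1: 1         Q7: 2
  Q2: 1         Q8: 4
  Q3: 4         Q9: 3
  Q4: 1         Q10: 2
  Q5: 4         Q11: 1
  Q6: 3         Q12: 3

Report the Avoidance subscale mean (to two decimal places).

Avoidance items: 3, 6, 7, 8, 11.
Of these, items 3 and 8 are negatively keyed; reversed = (1+4) − raw = 5 − raw.
  item 3: 5 − 4 = 1
  item 6: 3
  item 7: 2
  item 8: 5 − 4 = 1
  item 11: 1
Sum = 1 + 3 + 2 + 1 + 1 = 8
Mean = 8 / 5 = 1.60

1.60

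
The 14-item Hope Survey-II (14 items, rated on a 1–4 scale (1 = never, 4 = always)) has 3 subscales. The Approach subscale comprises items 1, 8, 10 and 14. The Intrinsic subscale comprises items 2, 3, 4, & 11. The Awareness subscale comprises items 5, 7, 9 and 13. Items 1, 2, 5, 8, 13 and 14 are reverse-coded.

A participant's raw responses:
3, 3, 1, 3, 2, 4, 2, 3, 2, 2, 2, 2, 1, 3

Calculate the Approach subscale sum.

Approach items: 1, 8, 10, 14.
Of these, items 1, 8, and 14 are reverse-coded; reverse-coded value = 5 − response.
  item 1: 5 − 3 = 2
  item 8: 5 − 3 = 2
  item 10: 2
  item 14: 5 − 3 = 2
Sum = 2 + 2 + 2 + 2 = 8

8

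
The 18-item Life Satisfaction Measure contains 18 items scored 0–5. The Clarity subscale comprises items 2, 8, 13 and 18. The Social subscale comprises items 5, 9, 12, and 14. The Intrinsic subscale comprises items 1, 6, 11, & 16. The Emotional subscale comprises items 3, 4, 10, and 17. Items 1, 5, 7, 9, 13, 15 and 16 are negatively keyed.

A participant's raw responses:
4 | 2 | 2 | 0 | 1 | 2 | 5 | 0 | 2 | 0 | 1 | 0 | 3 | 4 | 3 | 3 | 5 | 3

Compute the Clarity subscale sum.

Clarity items: 2, 8, 13, 18.
Of these, item 13 is negatively keyed; reverse-coded value = 5 − response.
  item 2: 2
  item 8: 0
  item 13: 5 − 3 = 2
  item 18: 3
Sum = 2 + 0 + 2 + 3 = 7

7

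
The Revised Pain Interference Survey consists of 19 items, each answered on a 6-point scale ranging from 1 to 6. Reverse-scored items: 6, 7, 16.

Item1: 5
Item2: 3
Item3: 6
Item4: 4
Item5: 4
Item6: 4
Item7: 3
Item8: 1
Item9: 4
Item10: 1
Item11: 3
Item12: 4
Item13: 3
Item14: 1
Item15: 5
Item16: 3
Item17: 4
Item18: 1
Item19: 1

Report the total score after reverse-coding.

Reversing items 6, 7 and 16 with 7 − raw:
Total = 5 + 3 + 6 + 4 + 4 + (7−4) + (7−3) + 1 + 4 + 1 + 3 + 4 + 3 + 1 + 5 + (7−3) + 4 + 1 + 1
      = 5 + 3 + 6 + 4 + 4 + 3 + 4 + 1 + 4 + 1 + 3 + 4 + 3 + 1 + 5 + 4 + 4 + 1 + 1 = 61

61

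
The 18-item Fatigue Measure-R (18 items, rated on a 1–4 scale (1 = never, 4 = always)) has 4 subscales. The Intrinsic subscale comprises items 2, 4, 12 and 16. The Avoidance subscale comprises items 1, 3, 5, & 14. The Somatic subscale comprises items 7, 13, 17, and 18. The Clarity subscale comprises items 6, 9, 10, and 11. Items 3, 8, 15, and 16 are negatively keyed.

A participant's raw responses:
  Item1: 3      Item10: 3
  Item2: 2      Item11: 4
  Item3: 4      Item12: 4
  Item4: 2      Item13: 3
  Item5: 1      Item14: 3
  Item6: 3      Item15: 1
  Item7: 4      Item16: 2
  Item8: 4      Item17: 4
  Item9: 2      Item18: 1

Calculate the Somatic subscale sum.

12

Somatic items: 7, 13, 17, 18.
  item 7: 4
  item 13: 3
  item 17: 4
  item 18: 1
Sum = 4 + 3 + 4 + 1 = 12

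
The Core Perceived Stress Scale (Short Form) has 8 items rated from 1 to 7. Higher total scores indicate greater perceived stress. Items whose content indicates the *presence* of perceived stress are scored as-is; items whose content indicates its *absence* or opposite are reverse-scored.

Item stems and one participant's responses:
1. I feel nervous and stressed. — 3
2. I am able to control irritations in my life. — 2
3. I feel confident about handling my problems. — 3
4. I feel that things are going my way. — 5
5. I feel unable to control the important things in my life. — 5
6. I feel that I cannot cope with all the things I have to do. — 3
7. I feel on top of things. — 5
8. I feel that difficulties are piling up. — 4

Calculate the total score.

32

Items 2, 3, 4, 7 describe the absence/opposite of perceived stress → reverse-score.
reverse-coded value = 8 − response.
  item 1: 3
  item 2: 8 − 2 = 6
  item 3: 8 − 3 = 5
  item 4: 8 − 5 = 3
  item 5: 5
  item 6: 3
  item 7: 8 − 5 = 3
  item 8: 4
Total = 3 + 6 + 5 + 3 + 5 + 3 + 3 + 4 = 32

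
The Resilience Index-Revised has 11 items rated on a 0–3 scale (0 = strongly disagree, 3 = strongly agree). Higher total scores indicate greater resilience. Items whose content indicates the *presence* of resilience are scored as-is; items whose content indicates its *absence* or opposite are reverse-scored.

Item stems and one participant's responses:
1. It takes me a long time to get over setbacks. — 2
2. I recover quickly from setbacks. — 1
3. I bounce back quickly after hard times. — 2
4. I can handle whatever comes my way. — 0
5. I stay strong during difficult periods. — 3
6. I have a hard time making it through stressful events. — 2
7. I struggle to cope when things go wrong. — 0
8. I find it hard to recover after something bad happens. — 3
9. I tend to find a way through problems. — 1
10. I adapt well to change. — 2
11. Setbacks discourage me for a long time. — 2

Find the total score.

15

Items 1, 6, 7, 8, 11 describe the absence/opposite of resilience → reverse-score.
reverse-coded value = 3 − response.
  item 1: 3 − 2 = 1
  item 2: 1
  item 3: 2
  item 4: 0
  item 5: 3
  item 6: 3 − 2 = 1
  item 7: 3 − 0 = 3
  item 8: 3 − 3 = 0
  item 9: 1
  item 10: 2
  item 11: 3 − 2 = 1
Total = 1 + 1 + 2 + 0 + 3 + 1 + 3 + 0 + 1 + 2 + 1 = 15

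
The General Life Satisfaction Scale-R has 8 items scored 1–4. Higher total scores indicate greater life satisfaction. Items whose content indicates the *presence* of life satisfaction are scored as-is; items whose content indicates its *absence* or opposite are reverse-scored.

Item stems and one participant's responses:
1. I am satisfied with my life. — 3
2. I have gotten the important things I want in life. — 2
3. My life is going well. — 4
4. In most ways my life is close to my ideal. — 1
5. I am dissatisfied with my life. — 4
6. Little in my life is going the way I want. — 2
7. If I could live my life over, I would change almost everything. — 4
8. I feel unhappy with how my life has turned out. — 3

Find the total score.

Items 5, 6, 7, 8 describe the absence/opposite of life satisfaction → reverse-score.
on a 1–4 scale, reversed = 5 − raw.
  item 1: 3
  item 2: 2
  item 3: 4
  item 4: 1
  item 5: 5 − 4 = 1
  item 6: 5 − 2 = 3
  item 7: 5 − 4 = 1
  item 8: 5 − 3 = 2
Total = 3 + 2 + 4 + 1 + 1 + 3 + 1 + 2 = 17

17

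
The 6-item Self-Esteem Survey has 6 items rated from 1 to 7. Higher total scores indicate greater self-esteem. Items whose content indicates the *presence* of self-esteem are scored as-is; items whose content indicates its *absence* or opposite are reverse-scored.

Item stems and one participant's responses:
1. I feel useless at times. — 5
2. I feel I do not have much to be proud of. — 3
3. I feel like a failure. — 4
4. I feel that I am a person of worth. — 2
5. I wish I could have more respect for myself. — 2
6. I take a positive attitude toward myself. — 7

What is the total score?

27

Items 1, 2, 3, 5 describe the absence/opposite of self-esteem → reverse-score.
reverse-coded value = 8 − response.
  item 1: 8 − 5 = 3
  item 2: 8 − 3 = 5
  item 3: 8 − 4 = 4
  item 4: 2
  item 5: 8 − 2 = 6
  item 6: 7
Total = 3 + 5 + 4 + 2 + 6 + 7 = 27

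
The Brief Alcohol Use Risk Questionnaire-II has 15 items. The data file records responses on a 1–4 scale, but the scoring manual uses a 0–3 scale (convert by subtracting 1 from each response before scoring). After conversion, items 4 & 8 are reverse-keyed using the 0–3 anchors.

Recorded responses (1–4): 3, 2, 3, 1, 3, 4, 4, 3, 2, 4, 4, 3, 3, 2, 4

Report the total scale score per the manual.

32

Convert to 0–3: 2, 1, 2, 0, 2, 3, 3, 2, 1, 3, 3, 2, 2, 1, 3
Reverse-coded (reverse-coded value = 3 − response):
  item 4: 3 − 0 = 3
  item 8: 3 − 2 = 1
Scored: 2, 1, 2, 3, 2, 3, 3, 1, 1, 3, 3, 2, 2, 1, 3
Total = 32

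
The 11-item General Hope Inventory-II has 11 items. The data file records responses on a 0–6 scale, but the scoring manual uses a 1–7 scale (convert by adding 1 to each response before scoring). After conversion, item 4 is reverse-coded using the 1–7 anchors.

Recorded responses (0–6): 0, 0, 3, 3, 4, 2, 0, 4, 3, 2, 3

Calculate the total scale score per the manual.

Convert to 1–7: 1, 1, 4, 4, 5, 3, 1, 5, 4, 3, 4
Reverse-coded (on a 1–7 scale, reversed = 8 − raw):
  item 4: 8 − 4 = 4
Scored: 1, 1, 4, 4, 5, 3, 1, 5, 4, 3, 4
Total = 35

35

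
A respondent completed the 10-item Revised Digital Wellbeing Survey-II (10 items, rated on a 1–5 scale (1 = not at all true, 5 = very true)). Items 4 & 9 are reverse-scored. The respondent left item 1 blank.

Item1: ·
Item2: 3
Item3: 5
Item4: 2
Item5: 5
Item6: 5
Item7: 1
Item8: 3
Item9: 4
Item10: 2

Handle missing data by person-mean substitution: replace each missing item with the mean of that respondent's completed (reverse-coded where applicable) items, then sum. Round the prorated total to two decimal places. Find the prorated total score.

33.33

Reverse-coded (reversed = (1+5) − raw = 6 − raw):
  item 4: 6 − 2 = 4
  item 9: 6 − 4 = 2
Completed scored items (9 of 10): 3, 5, 4, 5, 5, 1, 3, 2, 2; sum = 30.
Person mean = 30 / 9 ≈ 3.3333
Prorated total = (30 / 9) × 10 = 33.33 (to 2 dp)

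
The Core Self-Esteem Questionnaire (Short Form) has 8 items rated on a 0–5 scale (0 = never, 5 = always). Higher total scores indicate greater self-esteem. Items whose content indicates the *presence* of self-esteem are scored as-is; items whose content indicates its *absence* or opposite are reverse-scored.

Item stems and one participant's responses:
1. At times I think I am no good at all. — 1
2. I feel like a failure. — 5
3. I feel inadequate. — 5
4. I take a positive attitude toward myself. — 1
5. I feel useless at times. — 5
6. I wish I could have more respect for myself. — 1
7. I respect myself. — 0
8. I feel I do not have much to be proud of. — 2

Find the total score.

12

Items 1, 2, 3, 5, 6, 8 describe the absence/opposite of self-esteem → reverse-score.
reverse-coded value = 5 − response.
  item 1: 5 − 1 = 4
  item 2: 5 − 5 = 0
  item 3: 5 − 5 = 0
  item 4: 1
  item 5: 5 − 5 = 0
  item 6: 5 − 1 = 4
  item 7: 0
  item 8: 5 − 2 = 3
Total = 4 + 0 + 0 + 1 + 0 + 4 + 0 + 3 = 12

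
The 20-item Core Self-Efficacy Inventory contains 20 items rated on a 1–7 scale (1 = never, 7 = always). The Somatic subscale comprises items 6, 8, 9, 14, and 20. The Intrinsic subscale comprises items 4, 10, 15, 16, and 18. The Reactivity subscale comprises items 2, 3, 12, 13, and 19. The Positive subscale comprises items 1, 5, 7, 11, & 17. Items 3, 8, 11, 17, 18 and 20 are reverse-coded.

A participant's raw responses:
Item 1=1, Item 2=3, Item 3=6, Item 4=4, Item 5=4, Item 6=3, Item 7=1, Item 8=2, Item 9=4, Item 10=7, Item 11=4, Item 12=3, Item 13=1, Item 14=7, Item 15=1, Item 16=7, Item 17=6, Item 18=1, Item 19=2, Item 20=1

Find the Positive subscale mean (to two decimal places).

Positive items: 1, 5, 7, 11, 17.
Of these, items 11 & 17 are reverse-coded; on a 1–7 scale, reversed = 8 − raw.
  item 1: 1
  item 5: 4
  item 7: 1
  item 11: 8 − 4 = 4
  item 17: 8 − 6 = 2
Sum = 1 + 4 + 1 + 4 + 2 = 12
Mean = 12 / 5 = 2.40

2.40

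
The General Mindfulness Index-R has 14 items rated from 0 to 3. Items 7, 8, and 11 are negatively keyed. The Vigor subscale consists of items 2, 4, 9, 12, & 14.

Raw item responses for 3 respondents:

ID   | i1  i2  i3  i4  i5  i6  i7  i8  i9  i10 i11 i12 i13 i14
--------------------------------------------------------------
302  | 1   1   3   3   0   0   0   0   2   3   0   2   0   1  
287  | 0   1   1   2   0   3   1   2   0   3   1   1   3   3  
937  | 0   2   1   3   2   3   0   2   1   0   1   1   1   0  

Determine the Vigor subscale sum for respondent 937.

7

Respondent 937 raw: 0, 2, 1, 3, 2, 3, 0, 2, 1, 0, 1, 1, 1, 0.
Vigor items: 2, 4, 9, 12, 14.
Reverse-coded (reversed = (0+3) − raw = 3 − raw):
  item 2: 2
  item 4: 3
  item 9: 1
  item 12: 1
  item 14: 0
Sum = 2 + 3 + 1 + 1 + 0 = 7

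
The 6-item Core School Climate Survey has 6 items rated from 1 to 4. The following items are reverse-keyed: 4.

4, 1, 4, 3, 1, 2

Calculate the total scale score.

14

Reversing item 4 with 5 − raw:
Total = 4 + 1 + 4 + (5−3) + 1 + 2
      = 4 + 1 + 4 + 2 + 1 + 2 = 14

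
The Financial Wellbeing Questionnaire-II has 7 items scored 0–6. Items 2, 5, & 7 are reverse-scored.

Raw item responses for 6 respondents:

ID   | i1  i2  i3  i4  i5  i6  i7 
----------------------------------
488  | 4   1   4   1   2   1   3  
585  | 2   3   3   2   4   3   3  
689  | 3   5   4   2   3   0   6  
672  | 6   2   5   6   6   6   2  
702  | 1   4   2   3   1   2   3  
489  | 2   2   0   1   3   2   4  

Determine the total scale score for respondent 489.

14

Respondent 489 raw: 2, 2, 0, 1, 3, 2, 4.
Reverse-coded (reverse-coded value = 6 − response):
  item 1: 2
  item 2: 6 − 2 = 4
  item 3: 0
  item 4: 1
  item 5: 6 − 3 = 3
  item 6: 2
  item 7: 6 − 4 = 2
Sum = 2 + 4 + 0 + 1 + 3 + 2 + 2 = 14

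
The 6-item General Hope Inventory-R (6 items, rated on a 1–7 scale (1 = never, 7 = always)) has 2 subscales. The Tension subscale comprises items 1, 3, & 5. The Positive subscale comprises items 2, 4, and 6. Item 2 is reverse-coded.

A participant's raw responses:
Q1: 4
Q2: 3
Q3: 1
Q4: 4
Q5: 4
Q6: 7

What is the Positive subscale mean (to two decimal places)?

5.33

Positive items: 2, 4, 6.
Of these, item 2 is reverse-coded; on a 1–7 scale, reversed = 8 − raw.
  item 2: 8 − 3 = 5
  item 4: 4
  item 6: 7
Sum = 5 + 4 + 7 = 16
Mean = 16 / 3 = 5.33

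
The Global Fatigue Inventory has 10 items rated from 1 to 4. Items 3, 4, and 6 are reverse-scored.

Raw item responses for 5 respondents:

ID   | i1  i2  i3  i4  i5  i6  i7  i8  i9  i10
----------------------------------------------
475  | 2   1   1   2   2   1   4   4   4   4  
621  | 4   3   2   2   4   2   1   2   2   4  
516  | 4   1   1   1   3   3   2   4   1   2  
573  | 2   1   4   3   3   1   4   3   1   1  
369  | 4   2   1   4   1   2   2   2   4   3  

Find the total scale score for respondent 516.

27

Respondent 516 raw: 4, 1, 1, 1, 3, 3, 2, 4, 1, 2.
Reverse-coded (reversed = (1+4) − raw = 5 − raw):
  item 1: 4
  item 2: 1
  item 3: 5 − 1 = 4
  item 4: 5 − 1 = 4
  item 5: 3
  item 6: 5 − 3 = 2
  item 7: 2
  item 8: 4
  item 9: 1
  item 10: 2
Sum = 4 + 1 + 4 + 4 + 3 + 2 + 2 + 4 + 1 + 2 = 27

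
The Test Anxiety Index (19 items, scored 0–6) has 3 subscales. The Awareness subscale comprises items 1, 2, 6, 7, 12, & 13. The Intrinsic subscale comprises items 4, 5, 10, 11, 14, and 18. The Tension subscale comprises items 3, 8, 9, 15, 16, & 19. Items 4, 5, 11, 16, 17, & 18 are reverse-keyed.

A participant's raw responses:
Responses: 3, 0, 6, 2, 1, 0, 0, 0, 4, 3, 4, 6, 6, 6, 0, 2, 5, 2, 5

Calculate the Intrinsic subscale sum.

Intrinsic items: 4, 5, 10, 11, 14, 18.
Of these, items 4, 5, 11, and 18 are reverse-keyed; reversed = (0+6) − raw = 6 − raw.
  item 4: 6 − 2 = 4
  item 5: 6 − 1 = 5
  item 10: 3
  item 11: 6 − 4 = 2
  item 14: 6
  item 18: 6 − 2 = 4
Sum = 4 + 5 + 3 + 2 + 6 + 4 = 24

24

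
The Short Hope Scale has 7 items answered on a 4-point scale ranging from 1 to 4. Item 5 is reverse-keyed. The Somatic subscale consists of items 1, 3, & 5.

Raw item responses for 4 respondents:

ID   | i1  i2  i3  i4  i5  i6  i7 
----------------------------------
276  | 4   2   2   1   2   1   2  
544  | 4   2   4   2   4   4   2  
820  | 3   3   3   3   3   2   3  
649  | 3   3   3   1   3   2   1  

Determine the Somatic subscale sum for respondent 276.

Respondent 276 raw: 4, 2, 2, 1, 2, 1, 2.
Somatic items: 1, 3, 5.
Reverse-coded (reversed = (1+4) − raw = 5 − raw):
  item 1: 4
  item 3: 2
  item 5: 5 − 2 = 3
Sum = 4 + 2 + 3 = 9

9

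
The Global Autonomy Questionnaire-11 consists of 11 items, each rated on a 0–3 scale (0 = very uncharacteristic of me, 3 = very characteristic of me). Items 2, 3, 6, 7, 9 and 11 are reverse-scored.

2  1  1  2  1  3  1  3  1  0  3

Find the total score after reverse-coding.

16

Raw sum = 18. Reverse-scored items: 2, 3, 6, 7, 9, 11; their raw sum = 10.
Each reversal replaces raw with 3 − raw, changing the total by 3 − 2·raw per item.
Total = 18 + 6·3 − 2·10 = 18 + 18 − 20 = 16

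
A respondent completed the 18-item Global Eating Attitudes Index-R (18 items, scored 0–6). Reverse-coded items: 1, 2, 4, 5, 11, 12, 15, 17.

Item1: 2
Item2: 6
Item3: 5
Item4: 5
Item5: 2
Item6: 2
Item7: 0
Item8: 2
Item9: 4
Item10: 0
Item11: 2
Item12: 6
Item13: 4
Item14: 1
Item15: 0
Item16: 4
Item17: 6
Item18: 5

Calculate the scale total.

Reverse-coded items use 6 − raw:
  item 1: 6 − 2 = 4
  item 2: 6 − 6 = 0
  item 4: 6 − 5 = 1
  item 5: 6 − 2 = 4
  item 11: 6 − 2 = 4
  item 12: 6 − 6 = 0
  item 15: 6 − 0 = 6
  item 17: 6 − 6 = 0
Scored items: 4, 0, 5, 1, 4, 2, 0, 2, 4, 0, 4, 0, 4, 1, 6, 4, 0, 5
Total = 4 + 0 + 5 + 1 + 4 + 2 + 0 + 2 + 4 + 0 + 4 + 0 + 4 + 1 + 6 + 4 + 0 + 5 = 46

46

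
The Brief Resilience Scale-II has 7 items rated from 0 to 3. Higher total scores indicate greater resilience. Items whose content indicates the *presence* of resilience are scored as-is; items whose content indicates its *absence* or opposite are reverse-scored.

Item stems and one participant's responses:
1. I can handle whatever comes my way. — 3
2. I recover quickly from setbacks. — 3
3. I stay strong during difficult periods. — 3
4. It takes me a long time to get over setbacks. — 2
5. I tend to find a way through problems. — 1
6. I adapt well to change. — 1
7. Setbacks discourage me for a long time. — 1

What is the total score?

14

Items 4, 7 describe the absence/opposite of resilience → reverse-score.
reverse-coded value = 3 − response.
  item 1: 3
  item 2: 3
  item 3: 3
  item 4: 3 − 2 = 1
  item 5: 1
  item 6: 1
  item 7: 3 − 1 = 2
Total = 3 + 3 + 3 + 1 + 1 + 1 + 2 = 14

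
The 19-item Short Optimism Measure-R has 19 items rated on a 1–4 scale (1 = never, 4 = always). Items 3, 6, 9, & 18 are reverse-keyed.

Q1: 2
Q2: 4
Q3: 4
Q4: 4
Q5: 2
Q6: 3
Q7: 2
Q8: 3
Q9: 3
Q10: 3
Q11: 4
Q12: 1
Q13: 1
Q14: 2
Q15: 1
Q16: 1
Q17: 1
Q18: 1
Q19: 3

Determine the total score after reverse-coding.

43

Raw sum = 45. Reverse-keyed items: 3, 6, 9, 18; their raw sum = 11.
Each reversal replaces raw with 5 − raw, changing the total by 5 − 2·raw per item.
Total = 45 + 4·5 − 2·11 = 45 + 20 − 22 = 43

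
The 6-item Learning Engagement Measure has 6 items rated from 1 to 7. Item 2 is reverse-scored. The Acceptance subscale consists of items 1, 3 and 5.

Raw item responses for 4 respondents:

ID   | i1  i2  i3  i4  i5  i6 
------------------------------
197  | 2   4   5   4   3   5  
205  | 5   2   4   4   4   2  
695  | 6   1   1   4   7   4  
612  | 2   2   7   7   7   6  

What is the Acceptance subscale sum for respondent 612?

Respondent 612 raw: 2, 2, 7, 7, 7, 6.
Acceptance items: 1, 3, 5.
Reverse-coded (reverse-coded value = 8 − response):
  item 1: 2
  item 3: 7
  item 5: 7
Sum = 2 + 7 + 7 = 16

16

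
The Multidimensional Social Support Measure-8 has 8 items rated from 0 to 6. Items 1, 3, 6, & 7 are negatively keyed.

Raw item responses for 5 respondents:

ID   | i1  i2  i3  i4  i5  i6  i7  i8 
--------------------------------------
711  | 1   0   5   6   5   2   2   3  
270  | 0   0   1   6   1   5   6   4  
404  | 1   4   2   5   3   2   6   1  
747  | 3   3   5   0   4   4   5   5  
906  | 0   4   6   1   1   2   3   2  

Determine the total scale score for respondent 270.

Respondent 270 raw: 0, 0, 1, 6, 1, 5, 6, 4.
Reverse-coded (reversed = (0+6) − raw = 6 − raw):
  item 1: 6 − 0 = 6
  item 2: 0
  item 3: 6 − 1 = 5
  item 4: 6
  item 5: 1
  item 6: 6 − 5 = 1
  item 7: 6 − 6 = 0
  item 8: 4
Sum = 6 + 0 + 5 + 6 + 1 + 1 + 0 + 4 = 23

23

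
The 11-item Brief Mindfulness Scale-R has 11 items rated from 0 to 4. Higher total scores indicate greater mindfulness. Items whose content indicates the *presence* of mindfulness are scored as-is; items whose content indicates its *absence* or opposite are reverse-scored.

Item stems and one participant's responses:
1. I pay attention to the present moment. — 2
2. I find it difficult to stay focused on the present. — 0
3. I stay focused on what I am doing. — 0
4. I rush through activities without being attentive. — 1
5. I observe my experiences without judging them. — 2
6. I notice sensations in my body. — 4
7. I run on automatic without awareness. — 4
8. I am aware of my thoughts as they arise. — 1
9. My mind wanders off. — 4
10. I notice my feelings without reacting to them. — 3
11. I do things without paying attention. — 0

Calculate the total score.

23

Items 2, 4, 7, 9, 11 describe the absence/opposite of mindfulness → reverse-score.
on a 0–4 scale, reversed = 4 − raw.
  item 1: 2
  item 2: 4 − 0 = 4
  item 3: 0
  item 4: 4 − 1 = 3
  item 5: 2
  item 6: 4
  item 7: 4 − 4 = 0
  item 8: 1
  item 9: 4 − 4 = 0
  item 10: 3
  item 11: 4 − 0 = 4
Total = 2 + 4 + 0 + 3 + 2 + 4 + 0 + 1 + 0 + 3 + 4 = 23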